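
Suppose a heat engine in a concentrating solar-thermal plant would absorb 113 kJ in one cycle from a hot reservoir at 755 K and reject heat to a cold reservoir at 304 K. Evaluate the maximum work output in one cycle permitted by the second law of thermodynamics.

By the Carnot theorem, η_max = 1 − T_C/T_H = 1 − 304.00/755.00 = 0.5974.
W_max = η_max · Q_H = 0.5974 × 113 = 67.5 kJ.

W_max ≈ 67.5 kJ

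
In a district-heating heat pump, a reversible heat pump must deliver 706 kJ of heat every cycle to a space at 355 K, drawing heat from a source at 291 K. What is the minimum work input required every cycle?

W_in ≈ 127 kJ

The Carnot heat-pump COP is COP_HP = T_H/(T_H − T_C) = 355.00/64.00 = 5.5469.
W = Q_H/COP_HP = 706/5.5469 = 127 kJ.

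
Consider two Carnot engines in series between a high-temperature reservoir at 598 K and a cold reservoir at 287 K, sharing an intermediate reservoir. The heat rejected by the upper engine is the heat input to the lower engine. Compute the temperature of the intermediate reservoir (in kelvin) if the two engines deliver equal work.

For reversible stages Q_m = Q_H·(T_m/T_H). Setting W₁ = Q_H(1 − T_m/T_H) equal to W₂ = Q_m(1 − T_C/T_m) = Q_H·(T_m − T_C)/T_H gives T_H − T_m = T_m − T_C, so T_m = (T_H + T_C)/2 = (598.00 + 287.00)/2 = 442 K.

T_m ≈ 442 K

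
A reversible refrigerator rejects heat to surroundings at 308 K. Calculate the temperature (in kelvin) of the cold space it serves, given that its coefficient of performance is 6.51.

T_C ≈ 267 K

COP_R = T_C/(T_H − T_C) ⇒ T_C = T_H·COP_R/(1 + COP_R) = 308.00 × 6.51/(1 + 6.51) = 267 K.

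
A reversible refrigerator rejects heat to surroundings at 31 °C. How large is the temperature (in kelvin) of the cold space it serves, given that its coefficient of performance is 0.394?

T_C ≈ 86.0 K

T_H = 31 °C → 31 + 273.15 = 304.15 K.
COP_R = T_C/(T_H − T_C) ⇒ T_C = T_H·COP_R/(1 + COP_R) = 304.15 × 0.394/(1 + 0.394) = 86.0 K.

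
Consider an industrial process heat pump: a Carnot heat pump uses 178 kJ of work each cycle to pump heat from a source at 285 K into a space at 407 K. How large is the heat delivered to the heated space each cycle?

COP_HP = T_H/(T_H − T_C) = 407.00/122.00 = 3.3361.
Q_H = COP_HP · W = 3.3361 × 178 = 594 kJ.

Q_H ≈ 594 kJ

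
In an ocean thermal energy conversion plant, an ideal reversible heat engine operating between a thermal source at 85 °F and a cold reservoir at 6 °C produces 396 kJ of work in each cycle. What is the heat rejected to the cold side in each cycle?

T_H = 85 °F → (85 − 32) × 5/9 = 29.44 °C = 302.59 K.
T_C = 6 °C → 6 + 273.15 = 279.15 K.
Carnot efficiency: η = 1 − T_C/T_H = 1 − 279.15/302.59 = 0.0775.
Since Q_C/Q_H = T_C/T_H and Q_H = W/η, Q_C = W·T_C/(T_H − T_C) = 396 × 279.15/23.44 = 4720 kJ.

Q_C ≈ 4720 kJ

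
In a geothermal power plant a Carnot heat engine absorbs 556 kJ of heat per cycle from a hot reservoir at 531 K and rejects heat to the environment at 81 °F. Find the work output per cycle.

W ≈ 241 kJ

T_C = 81 °F → (81 − 32) × 5/9 = 27.22 °C = 300.37 K.
Since the cycle is reversible, η = 1 − T_C/T_H = 1 − 300.37/531.00 = 0.4343.
W = η·Q_H = 0.4343 × 556 = 241 kJ.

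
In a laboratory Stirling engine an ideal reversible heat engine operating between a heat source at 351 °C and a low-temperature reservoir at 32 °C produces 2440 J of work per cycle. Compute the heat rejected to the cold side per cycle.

Q_C ≈ 2330 J

T_H = 351 °C → 351 + 273.15 = 624.15 K.
T_C = 32 °C → 32 + 273.15 = 305.15 K.
For a reversible engine, η = 1 − T_C/T_H = 1 − 305.15/624.15 = 0.5111.
Since Q_C/Q_H = T_C/T_H and Q_H = W/η, Q_C = W·T_C/(T_H − T_C) = 2440 × 305.15/319.00 = 2330 J.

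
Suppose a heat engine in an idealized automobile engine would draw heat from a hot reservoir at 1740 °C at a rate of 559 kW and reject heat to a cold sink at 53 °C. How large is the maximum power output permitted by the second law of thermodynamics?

T_H = 1740 °C → 1740 + 273.15 = 2013.15 K.
T_C = 53 °C → 53 + 273.15 = 326.15 K.
No engine can exceed the Carnot limit: η_max = 1 − T_C/T_H = 1 − 326.15/2013.15 = 0.8380.
W_max = η_max · Q_H = 0.8380 × 559 = 468 kW.

Ẇ_max ≈ 468 kW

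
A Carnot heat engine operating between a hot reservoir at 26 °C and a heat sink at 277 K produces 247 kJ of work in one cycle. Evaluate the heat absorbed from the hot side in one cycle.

Q_H ≈ 3340 kJ

T_H = 26 °C → 26 + 273.15 = 299.15 K.
Carnot efficiency: η = 1 − T_C/T_H = 1 − 277.00/299.15 = 0.0740.
Q_H = W/η = 247/0.0740 = 3340 kJ.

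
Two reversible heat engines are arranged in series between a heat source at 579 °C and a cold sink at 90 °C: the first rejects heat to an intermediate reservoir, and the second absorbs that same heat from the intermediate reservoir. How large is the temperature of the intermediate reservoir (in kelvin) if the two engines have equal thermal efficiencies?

T_m ≈ 556 K

T_H = 579 °C → 579 + 273.15 = 852.15 K.
T_C = 90 °C → 90 + 273.15 = 363.15 K.
Equal efficiencies require 1 − T_m/T_H = 1 − T_C/T_m, i.e. T_m/T_H = T_C/T_m, so T_m = √(T_H·T_C) = √(852.15 × 363.15) = 556 K.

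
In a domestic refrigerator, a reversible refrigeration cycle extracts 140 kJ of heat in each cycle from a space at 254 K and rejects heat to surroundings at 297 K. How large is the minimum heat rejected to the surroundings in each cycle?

Q_H ≈ 163.7 kJ

For a reversible cycle Q_H/Q_C = T_H/T_C, so Q_H = Q_C·T_H/T_C = 140 × 297.00/254.00 = 163.7 kJ.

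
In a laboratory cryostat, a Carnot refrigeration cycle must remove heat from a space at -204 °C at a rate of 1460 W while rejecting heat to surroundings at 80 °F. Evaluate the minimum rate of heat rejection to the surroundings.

Q̇_H ≈ 6330 W

T_H = 80 °F → (80 − 32) × 5/9 = 26.67 °C = 299.82 K.
T_C = -204 °C → -204 + 273.15 = 69.15 K.
For a reversible cycle Q_H/Q_C = T_H/T_C, so Q_H = Q_C·T_H/T_C = 1460 × 299.82/69.15 = 6330 W.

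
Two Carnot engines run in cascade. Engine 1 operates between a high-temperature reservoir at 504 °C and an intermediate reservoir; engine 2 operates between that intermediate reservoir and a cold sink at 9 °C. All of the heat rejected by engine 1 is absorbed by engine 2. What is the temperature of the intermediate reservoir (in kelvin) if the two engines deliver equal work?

T_H = 504 °C → 504 + 273.15 = 777.15 K.
T_C = 9 °C → 9 + 273.15 = 282.15 K.
For reversible stages Q_m = Q_H·(T_m/T_H). Setting W₁ = Q_H(1 − T_m/T_H) equal to W₂ = Q_m(1 − T_C/T_m) = Q_H·(T_m − T_C)/T_H gives T_H − T_m = T_m − T_C, so T_m = (T_H + T_C)/2 = (777.15 + 282.15)/2 = 530 K.

T_m ≈ 530 K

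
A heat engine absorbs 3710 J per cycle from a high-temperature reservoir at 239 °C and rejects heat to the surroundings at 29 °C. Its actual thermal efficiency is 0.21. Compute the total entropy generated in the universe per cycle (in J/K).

T_H = 239 °C → 239 + 273.15 = 512.15 K.
T_C = 29 °C → 29 + 273.15 = 302.15 K.
W = η·Q_H = 0.21 × 3710 = 779.1 J, so Q_C = Q_H − W = 2931 J.
Entropy balance on the reservoirs: −Q_H/T_H = -7.244 J/K, +Q_C/T_C = 9.700 J/K.
ΔS_univ = −Q_H/T_H + Q_C/T_C = 2.456 J/K (> 0, since η = 0.21 < η_Carnot = 0.410).

ΔS_univ ≈ 2.456 J/K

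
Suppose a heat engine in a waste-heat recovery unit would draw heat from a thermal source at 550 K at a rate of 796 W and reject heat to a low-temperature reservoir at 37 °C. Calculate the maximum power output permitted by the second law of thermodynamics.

T_C = 37 °C → 37 + 273.15 = 310.15 K.
The upper bound on efficiency is η_max = 1 − T_C/T_H = 1 − 310.15/550.00 = 0.4361.
W_max = η_max · Q_H = 0.4361 × 796 = 347.1 W.

Ẇ_max ≈ 347.1 W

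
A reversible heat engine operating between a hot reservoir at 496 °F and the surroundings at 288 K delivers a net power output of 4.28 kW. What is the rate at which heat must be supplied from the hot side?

T_H = 496 °F → (496 − 32) × 5/9 = 257.78 °C = 530.93 K.
The Carnot efficiency is η = 1 − T_C/T_H = 1 − 288.00/530.93 = 0.4576.
Q_H = W/η = 4.28/0.4576 = 9.35 kW.

Q̇_H ≈ 9.35 kW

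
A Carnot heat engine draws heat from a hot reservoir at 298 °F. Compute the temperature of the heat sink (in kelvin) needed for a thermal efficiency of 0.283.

T_C ≈ 302 K

T_H = 298 °F → (298 − 32) × 5/9 = 147.78 °C = 420.93 K.
From η = 1 − T_C/T_H, T_C = T_H·(1 − η) = 420.93 × (1 − 0.283) = 302 K.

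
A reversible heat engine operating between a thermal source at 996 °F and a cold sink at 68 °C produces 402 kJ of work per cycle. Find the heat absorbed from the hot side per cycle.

Q_H ≈ 695 kJ

T_H = 996 °F → (996 − 32) × 5/9 = 535.56 °C = 808.71 K.
T_C = 68 °C → 68 + 273.15 = 341.15 K.
Since the cycle is reversible, η = 1 − T_C/T_H = 1 − 341.15/808.71 = 0.5782.
Q_H = W/η = 402/0.5782 = 695 kJ.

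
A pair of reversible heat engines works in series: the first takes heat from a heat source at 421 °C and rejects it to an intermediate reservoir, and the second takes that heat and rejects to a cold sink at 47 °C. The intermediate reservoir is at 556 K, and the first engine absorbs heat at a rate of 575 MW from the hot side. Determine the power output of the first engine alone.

T_H = 421 °C → 421 + 273.15 = 694.15 K.
T_C = 47 °C → 47 + 273.15 = 320.15 K.
First-stage efficiency η₁ = 1 − T_m/T_H = 1 − 556.00/694.15 = 0.1990.
W₁ = η₁·Q_H = 0.1990 × 575 = 114.4 MW.

Ẇ₁ ≈ 114.4 MW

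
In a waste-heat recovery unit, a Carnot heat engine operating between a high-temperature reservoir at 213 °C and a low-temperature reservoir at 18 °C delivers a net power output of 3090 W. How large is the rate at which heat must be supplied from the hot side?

Q̇_H ≈ 7700 W

T_H = 213 °C → 213 + 273.15 = 486.15 K.
T_C = 18 °C → 18 + 273.15 = 291.15 K.
The Carnot efficiency is η = 1 − T_C/T_H = 1 − 291.15/486.15 = 0.4011.
Q_H = W/η = 3090/0.4011 = 7700 W.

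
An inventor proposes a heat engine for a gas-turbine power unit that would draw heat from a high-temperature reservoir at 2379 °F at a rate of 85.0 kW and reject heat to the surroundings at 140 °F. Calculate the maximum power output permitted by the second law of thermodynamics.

T_H = 2379 °F → (2379 − 32) × 5/9 = 1303.89 °C = 1577.04 K.
T_C = 140 °F → (140 − 32) × 5/9 = 60.00 °C = 333.15 K.
No engine can exceed the Carnot limit: η_max = 1 − T_C/T_H = 1 − 333.15/1577.04 = 0.7887.
W_max = η_max · Q_H = 0.7887 × 85.0 = 67.04 kW.

Ẇ_max ≈ 67.04 kW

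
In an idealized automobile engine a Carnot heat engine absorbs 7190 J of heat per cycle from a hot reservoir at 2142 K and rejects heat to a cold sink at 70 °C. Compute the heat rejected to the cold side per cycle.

Q_C ≈ 1152 J

T_C = 70 °C → 70 + 273.15 = 343.15 K.
Since the cycle is reversible, η = 1 − T_C/T_H = 1 − 343.15/2142.00 = 0.8398.
For a reversible cycle Q_C/Q_H = T_C/T_H, so Q_C = 7190 × 343.15/2142.00 = 1152 J.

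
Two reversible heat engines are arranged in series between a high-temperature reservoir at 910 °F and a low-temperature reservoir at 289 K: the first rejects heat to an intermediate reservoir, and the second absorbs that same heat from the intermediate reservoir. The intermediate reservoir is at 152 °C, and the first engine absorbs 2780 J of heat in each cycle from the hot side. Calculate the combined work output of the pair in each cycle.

T_H = 910 °F → (910 − 32) × 5/9 = 487.78 °C = 760.93 K.
Two reversible stages in series are equivalent to a single Carnot engine between T_H and T_C, so η_total = 1 − T_C/T_H = 1 − 289.00/760.93 = 0.6202.
W_total = η_total · Q_H = 0.6202 × 2780 = 1720 J.

W_total ≈ 1720 J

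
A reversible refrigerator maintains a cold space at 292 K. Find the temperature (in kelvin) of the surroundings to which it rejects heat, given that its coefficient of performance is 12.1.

COP_R = T_C/(T_H − T_C) ⇒ T_H = T_C·(1 + 1/COP_R) = 292.00 × (1 + 1/12.1) = 316.1 K.

T_H ≈ 316.1 K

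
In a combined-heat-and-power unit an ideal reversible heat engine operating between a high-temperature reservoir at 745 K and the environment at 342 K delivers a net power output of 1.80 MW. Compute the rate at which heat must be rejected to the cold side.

Since the cycle is reversible, η = 1 − T_C/T_H = 1 − 342.00/745.00 = 0.5409.
Since Q_C/Q_H = T_C/T_H and Q_H = W/η, Q_C = W·T_C/(T_H − T_C) = 1.80 × 342.00/403.00 = 1.53 MW.

Q̇_C ≈ 1.53 MW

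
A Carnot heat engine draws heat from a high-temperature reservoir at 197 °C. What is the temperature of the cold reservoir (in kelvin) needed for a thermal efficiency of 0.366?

T_H = 197 °C → 197 + 273.15 = 470.15 K.
From η = 1 − T_C/T_H, T_C = T_H·(1 − η) = 470.15 × (1 − 0.366) = 298.1 K.

T_C ≈ 298.1 K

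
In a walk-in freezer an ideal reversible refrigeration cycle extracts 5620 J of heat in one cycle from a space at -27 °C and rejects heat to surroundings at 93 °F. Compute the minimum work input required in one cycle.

T_H = 93 °F → (93 − 32) × 5/9 = 33.89 °C = 307.04 K.
T_C = -27 °C → -27 + 273.15 = 246.15 K.
COP_R = T_C/(T_H − T_C) = 246.15/60.89 = 4.0426.
W = Q_C/COP_R = 5620/4.0426 = 1390 J.

W_in ≈ 1390 J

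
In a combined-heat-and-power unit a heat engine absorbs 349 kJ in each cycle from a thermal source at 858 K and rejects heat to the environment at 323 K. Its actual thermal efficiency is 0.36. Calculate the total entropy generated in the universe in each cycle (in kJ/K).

W = η·Q_H = 0.36 × 349 = 125.6 kJ, so Q_C = Q_H − W = 223.4 kJ.
The hot reservoir loses entropy Q_H/T_H = 349/858.00 = 0.4068 kJ/K; the cold reservoir gains Q_C/T_C = 223.4/323.00 = 0.6915 kJ/K.
ΔS_univ = −Q_H/T_H + Q_C/T_C = 0.2848 kJ/K (> 0, since η = 0.36 < η_Carnot = 0.624).

ΔS_univ ≈ 0.2848 kJ/K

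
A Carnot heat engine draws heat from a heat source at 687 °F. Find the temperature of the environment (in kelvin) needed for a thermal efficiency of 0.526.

T_C ≈ 302.0 K

T_H = 687 °F → (687 − 32) × 5/9 = 363.89 °C = 637.04 K.
From η = 1 − T_C/T_H, T_C = T_H·(1 − η) = 637.04 × (1 − 0.526) = 302.0 K.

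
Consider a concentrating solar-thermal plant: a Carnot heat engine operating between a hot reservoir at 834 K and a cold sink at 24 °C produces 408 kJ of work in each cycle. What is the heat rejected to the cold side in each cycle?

T_C = 24 °C → 24 + 273.15 = 297.15 K.
Since the cycle is reversible, η = 1 − T_C/T_H = 1 − 297.15/834.00 = 0.6437.
Since Q_C/Q_H = T_C/T_H and Q_H = W/η, Q_C = W·T_C/(T_H − T_C) = 408 × 297.15/536.85 = 226 kJ.

Q_C ≈ 226 kJ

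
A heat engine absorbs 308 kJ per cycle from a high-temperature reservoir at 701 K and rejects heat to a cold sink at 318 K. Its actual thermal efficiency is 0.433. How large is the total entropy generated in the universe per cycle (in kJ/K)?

ΔS_univ ≈ 0.110 kJ/K

W = η·Q_H = 0.433 × 308 = 133.4 kJ, so Q_C = Q_H − W = 174.6 kJ.
Reservoir entropy changes: ΔS_H = −Q_H/T_H = −308/701.00 = -0.4394 kJ/K and ΔS_C = +Q_C/T_C = 174.6/318.00 = 0.5492 kJ/K.
ΔS_univ = −Q_H/T_H + Q_C/T_C = 0.110 kJ/K (> 0, since η = 0.433 < η_Carnot = 0.546).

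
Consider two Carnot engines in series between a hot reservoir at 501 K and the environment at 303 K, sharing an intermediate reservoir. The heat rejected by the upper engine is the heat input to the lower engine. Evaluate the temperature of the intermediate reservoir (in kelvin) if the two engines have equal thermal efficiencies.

T_m ≈ 389.6 K

Equal efficiencies require 1 − T_m/T_H = 1 − T_C/T_m, i.e. T_m/T_H = T_C/T_m, so T_m = √(T_H·T_C) = √(501.00 × 303.00) = 389.6 K.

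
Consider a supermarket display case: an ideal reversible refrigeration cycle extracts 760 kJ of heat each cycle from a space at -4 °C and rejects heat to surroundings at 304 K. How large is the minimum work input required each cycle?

T_C = -4 °C → -4 + 273.15 = 269.15 K.
Carnot COP: COP_R = T_C/(T_H − T_C) = 269.15/34.85 = 7.7231.
W = Q_C/COP_R = 760/7.7231 = 98.4 kJ.

W_in ≈ 98.4 kJ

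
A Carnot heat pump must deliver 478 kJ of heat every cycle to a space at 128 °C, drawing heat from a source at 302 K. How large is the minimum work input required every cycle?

W_in ≈ 118 kJ

T_H = 128 °C → 128 + 273.15 = 401.15 K.
For a reversible heat pump, COP_HP = T_H/(T_H − T_C) = 401.15/99.15 = 4.0459.
W = Q_H/COP_HP = 478/4.0459 = 118 kJ.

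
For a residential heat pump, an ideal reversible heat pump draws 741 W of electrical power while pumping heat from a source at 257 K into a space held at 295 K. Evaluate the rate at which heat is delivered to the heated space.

COP_HP = T_H/(T_H − T_C) = 295.00/38.00 = 7.7632.
Q_H = COP_HP · W = 7.7632 × 741 = 5750 W.

Q̇_H ≈ 5750 W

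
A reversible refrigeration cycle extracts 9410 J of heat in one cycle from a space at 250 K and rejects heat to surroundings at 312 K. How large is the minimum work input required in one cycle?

W_in ≈ 2330 J

For a reversible refrigerator, COP_R = T_C/(T_H − T_C) = 250.00/62.00 = 4.0323.
W = Q_C/COP_R = 9410/4.0323 = 2330 J.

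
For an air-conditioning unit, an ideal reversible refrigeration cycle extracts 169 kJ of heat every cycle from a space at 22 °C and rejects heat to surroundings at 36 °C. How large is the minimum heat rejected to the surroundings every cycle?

Q_H ≈ 177 kJ

T_H = 36 °C → 36 + 273.15 = 309.15 K.
T_C = 22 °C → 22 + 273.15 = 295.15 K.
For a reversible cycle Q_H/Q_C = T_H/T_C, so Q_H = Q_C·T_H/T_C = 169 × 309.15/295.15 = 177 kJ.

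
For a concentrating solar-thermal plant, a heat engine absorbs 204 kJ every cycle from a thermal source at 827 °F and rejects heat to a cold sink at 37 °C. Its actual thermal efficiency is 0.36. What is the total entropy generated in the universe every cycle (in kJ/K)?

ΔS_univ ≈ 0.136 kJ/K

T_H = 827 °F → (827 − 32) × 5/9 = 441.67 °C = 714.82 K.
T_C = 37 °C → 37 + 273.15 = 310.15 K.
W = η·Q_H = 0.36 × 204 = 73.44 kJ, so Q_C = Q_H − W = 130.6 kJ.
The hot reservoir loses entropy Q_H/T_H = 204/714.82 = 0.2854 kJ/K; the cold reservoir gains Q_C/T_C = 130.6/310.15 = 0.4210 kJ/K.
ΔS_univ = −Q_H/T_H + Q_C/T_C = 0.136 kJ/K (> 0, since η = 0.36 < η_Carnot = 0.566).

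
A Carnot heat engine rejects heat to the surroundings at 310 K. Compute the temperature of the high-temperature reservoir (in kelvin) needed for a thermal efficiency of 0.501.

From η = 1 − T_C/T_H, solving for T_H gives T_H = T_C/(1 − η) = 310.00/(1 − 0.501) = 621 K.

T_H ≈ 621 K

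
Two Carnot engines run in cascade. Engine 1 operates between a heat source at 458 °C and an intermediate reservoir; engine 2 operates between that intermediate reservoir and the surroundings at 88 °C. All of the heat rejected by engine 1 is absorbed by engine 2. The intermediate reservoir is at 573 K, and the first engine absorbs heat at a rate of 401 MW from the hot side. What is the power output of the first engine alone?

Ẇ₁ ≈ 86.74 MW

T_H = 458 °C → 458 + 273.15 = 731.15 K.
T_C = 88 °C → 88 + 273.15 = 361.15 K.
First-stage efficiency η₁ = 1 − T_m/T_H = 1 − 573.00/731.15 = 0.2163.
W₁ = η₁·Q_H = 0.2163 × 401 = 86.74 MW.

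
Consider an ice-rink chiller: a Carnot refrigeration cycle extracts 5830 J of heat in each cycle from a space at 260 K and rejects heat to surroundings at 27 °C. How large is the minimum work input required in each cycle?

W_in ≈ 900 J

T_H = 27 °C → 27 + 273.15 = 300.15 K.
For a reversible refrigerator, COP_R = T_C/(T_H − T_C) = 260.00/40.15 = 6.4757.
W = Q_C/COP_R = 5830/6.4757 = 900 J.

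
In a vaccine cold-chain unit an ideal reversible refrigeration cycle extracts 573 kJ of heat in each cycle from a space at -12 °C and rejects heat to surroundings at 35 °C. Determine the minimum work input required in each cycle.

T_H = 35 °C → 35 + 273.15 = 308.15 K.
T_C = -12 °C → -12 + 273.15 = 261.15 K.
The reversible coefficient of performance is COP_R = T_C/(T_H − T_C) = 261.15/47.00 = 5.5564.
W = Q_C/COP_R = 573/5.5564 = 103.1 kJ.

W_in ≈ 103.1 kJ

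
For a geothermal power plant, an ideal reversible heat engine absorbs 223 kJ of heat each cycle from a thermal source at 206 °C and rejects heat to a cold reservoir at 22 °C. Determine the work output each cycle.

T_H = 206 °C → 206 + 273.15 = 479.15 K.
T_C = 22 °C → 22 + 273.15 = 295.15 K.
Carnot efficiency: η = 1 − T_C/T_H = 1 − 295.15/479.15 = 0.3840.
W = η·Q_H = 0.3840 × 223 = 85.6 kJ.

W ≈ 85.6 kJ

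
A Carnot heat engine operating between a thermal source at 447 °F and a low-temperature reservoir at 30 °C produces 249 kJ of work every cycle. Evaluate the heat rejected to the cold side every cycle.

T_H = 447 °F → (447 − 32) × 5/9 = 230.56 °C = 503.71 K.
T_C = 30 °C → 30 + 273.15 = 303.15 K.
Carnot efficiency: η = 1 − T_C/T_H = 1 − 303.15/503.71 = 0.3982.
Since Q_C/Q_H = T_C/T_H and Q_H = W/η, Q_C = W·T_C/(T_H − T_C) = 249 × 303.15/200.56 = 376.4 kJ.

Q_C ≈ 376.4 kJ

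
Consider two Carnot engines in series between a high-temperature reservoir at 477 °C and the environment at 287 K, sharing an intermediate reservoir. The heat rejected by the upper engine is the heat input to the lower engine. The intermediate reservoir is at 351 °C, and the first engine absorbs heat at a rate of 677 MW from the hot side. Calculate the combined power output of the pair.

Ẇ_total ≈ 418 MW

T_H = 477 °C → 477 + 273.15 = 750.15 K.
Two reversible stages in series are equivalent to a single Carnot engine between T_H and T_C, so η_total = 1 − T_C/T_H = 1 − 287.00/750.15 = 0.6174.
W_total = η_total · Q_H = 0.6174 × 677 = 418 MW.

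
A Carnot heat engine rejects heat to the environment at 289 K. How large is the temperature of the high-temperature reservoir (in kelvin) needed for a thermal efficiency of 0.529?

From η = 1 − T_C/T_H, solving for T_H gives T_H = T_C/(1 − η) = 289.00/(1 − 0.529) = 614 K.

T_H ≈ 614 K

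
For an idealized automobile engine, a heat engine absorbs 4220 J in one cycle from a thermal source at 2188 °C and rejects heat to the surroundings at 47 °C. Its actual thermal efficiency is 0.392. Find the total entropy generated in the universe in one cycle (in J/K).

T_H = 2188 °C → 2188 + 273.15 = 2461.15 K.
T_C = 47 °C → 47 + 273.15 = 320.15 K.
W = η·Q_H = 0.392 × 4220 = 1654 J, so Q_C = Q_H − W = 2566 J.
Entropy balance on the reservoirs: −Q_H/T_H = -1.715 J/K, +Q_C/T_C = 8.014 J/K.
ΔS_univ = −Q_H/T_H + Q_C/T_C = 6.30 J/K (> 0, since η = 0.392 < η_Carnot = 0.870).

ΔS_univ ≈ 6.30 J/K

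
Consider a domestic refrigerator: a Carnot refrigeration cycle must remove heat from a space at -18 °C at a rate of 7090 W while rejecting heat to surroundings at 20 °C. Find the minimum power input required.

T_H = 20 °C → 20 + 273.15 = 293.15 K.
T_C = -18 °C → -18 + 273.15 = 255.15 K.
COP_R = T_C/(T_H − T_C) = 255.15/38.00 = 6.7145.
W = Q_C/COP_R = 7090/6.7145 = 1056 W.

Ẇ_in ≈ 1056 W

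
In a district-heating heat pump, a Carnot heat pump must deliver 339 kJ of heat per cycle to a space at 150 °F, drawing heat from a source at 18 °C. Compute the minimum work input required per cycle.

T_H = 150 °F → (150 − 32) × 5/9 = 65.56 °C = 338.71 K.
T_C = 18 °C → 18 + 273.15 = 291.15 K.
Reversible heating COP: COP_HP = T_H/(T_H − T_C) = 338.71/47.56 = 7.1223.
W = Q_H/COP_HP = 339/7.1223 = 47.6 kJ.

W_in ≈ 47.6 kJ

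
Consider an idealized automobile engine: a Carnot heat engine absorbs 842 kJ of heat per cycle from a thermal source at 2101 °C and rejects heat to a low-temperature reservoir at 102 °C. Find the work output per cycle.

W ≈ 709.0 kJ

T_H = 2101 °C → 2101 + 273.15 = 2374.15 K.
T_C = 102 °C → 102 + 273.15 = 375.15 K.
For a reversible engine, η = 1 − T_C/T_H = 1 − 375.15/2374.15 = 0.8420.
W = η·Q_H = 0.8420 × 842 = 709.0 kJ.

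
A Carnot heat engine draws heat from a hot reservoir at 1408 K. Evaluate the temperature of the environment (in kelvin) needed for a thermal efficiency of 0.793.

T_C ≈ 291.5 K

From η = 1 − T_C/T_H, T_C = T_H·(1 − η) = 1408.00 × (1 − 0.793) = 291.5 K.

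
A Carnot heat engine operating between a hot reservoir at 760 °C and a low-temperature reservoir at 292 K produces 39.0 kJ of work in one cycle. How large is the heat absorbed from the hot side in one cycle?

Q_H ≈ 54.4 kJ

T_H = 760 °C → 760 + 273.15 = 1033.15 K.
The Carnot efficiency is η = 1 − T_C/T_H = 1 − 292.00/1033.15 = 0.7174.
Q_H = W/η = 39.0/0.7174 = 54.4 kJ.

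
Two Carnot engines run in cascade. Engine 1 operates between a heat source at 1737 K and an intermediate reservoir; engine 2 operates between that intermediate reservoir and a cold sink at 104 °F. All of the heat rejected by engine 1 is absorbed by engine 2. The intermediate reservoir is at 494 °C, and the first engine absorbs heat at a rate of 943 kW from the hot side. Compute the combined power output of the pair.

T_C = 104 °F → (104 − 32) × 5/9 = 40.00 °C = 313.15 K.
Two reversible stages in series are equivalent to a single Carnot engine between T_H and T_C, so η_total = 1 − T_C/T_H = 1 − 313.15/1737.00 = 0.8197.
W_total = η_total · Q_H = 0.8197 × 943 = 773 kW.

Ẇ_total ≈ 773 kW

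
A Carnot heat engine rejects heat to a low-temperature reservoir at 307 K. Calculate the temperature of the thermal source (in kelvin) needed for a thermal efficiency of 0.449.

T_H ≈ 557 K

From η = 1 − T_C/T_H, solving for T_H gives T_H = T_C/(1 − η) = 307.00/(1 − 0.449) = 557 K.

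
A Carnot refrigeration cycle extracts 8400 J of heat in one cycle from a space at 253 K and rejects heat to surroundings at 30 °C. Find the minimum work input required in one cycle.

W_in ≈ 1670 J

T_H = 30 °C → 30 + 273.15 = 303.15 K.
For a reversible refrigerator, COP_R = T_C/(T_H − T_C) = 253.00/50.15 = 5.0449.
W = Q_C/COP_R = 8400/5.0449 = 1670 J.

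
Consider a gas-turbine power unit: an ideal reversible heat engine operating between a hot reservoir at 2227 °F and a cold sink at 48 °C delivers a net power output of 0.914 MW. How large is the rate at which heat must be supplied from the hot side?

T_H = 2227 °F → (2227 − 32) × 5/9 = 1219.44 °C = 1492.59 K.
T_C = 48 °C → 48 + 273.15 = 321.15 K.
Since the cycle is reversible, η = 1 − T_C/T_H = 1 − 321.15/1492.59 = 0.7848.
Q_H = W/η = 0.914/0.7848 = 1.165 MW.

Q̇_H ≈ 1.165 MW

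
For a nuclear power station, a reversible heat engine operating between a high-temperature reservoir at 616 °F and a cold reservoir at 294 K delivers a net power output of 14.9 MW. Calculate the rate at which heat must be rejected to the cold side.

T_H = 616 °F → (616 − 32) × 5/9 = 324.44 °C = 597.59 K.
For a reversible engine, η = 1 − T_C/T_H = 1 − 294.00/597.59 = 0.5080.
Since Q_C/Q_H = T_C/T_H and Q_H = W/η, Q_C = W·T_C/(T_H − T_C) = 14.9 × 294.00/303.59 = 14.4 MW.

Q̇_C ≈ 14.4 MW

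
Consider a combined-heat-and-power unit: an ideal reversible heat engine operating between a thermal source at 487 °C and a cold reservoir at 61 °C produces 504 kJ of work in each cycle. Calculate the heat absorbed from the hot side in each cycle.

Q_H ≈ 899 kJ

T_H = 487 °C → 487 + 273.15 = 760.15 K.
T_C = 61 °C → 61 + 273.15 = 334.15 K.
For a reversible engine, η = 1 − T_C/T_H = 1 − 334.15/760.15 = 0.5604.
Q_H = W/η = 504/0.5604 = 899 kJ.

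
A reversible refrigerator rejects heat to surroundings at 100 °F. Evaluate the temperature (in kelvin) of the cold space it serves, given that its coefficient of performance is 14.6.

T_H = 100 °F → (100 − 32) × 5/9 = 37.78 °C = 310.93 K.
COP_R = T_C/(T_H − T_C) ⇒ T_C = T_H·COP_R/(1 + COP_R) = 310.93 × 14.6/(1 + 14.6) = 291 K.

T_C ≈ 291 K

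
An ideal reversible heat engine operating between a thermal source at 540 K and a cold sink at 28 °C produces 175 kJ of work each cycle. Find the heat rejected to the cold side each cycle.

T_C = 28 °C → 28 + 273.15 = 301.15 K.
The Carnot efficiency is η = 1 − T_C/T_H = 1 − 301.15/540.00 = 0.4423.
Since Q_C/Q_H = T_C/T_H and Q_H = W/η, Q_C = W·T_C/(T_H − T_C) = 175 × 301.15/238.85 = 221 kJ.

Q_C ≈ 221 kJ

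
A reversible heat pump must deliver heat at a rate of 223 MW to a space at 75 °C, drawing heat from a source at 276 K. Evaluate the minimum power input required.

Ẇ_in ≈ 46.2 MW

T_H = 75 °C → 75 + 273.15 = 348.15 K.
For a reversible heat pump, COP_HP = T_H/(T_H − T_C) = 348.15/72.15 = 4.8254.
W = Q_H/COP_HP = 223/4.8254 = 46.2 MW.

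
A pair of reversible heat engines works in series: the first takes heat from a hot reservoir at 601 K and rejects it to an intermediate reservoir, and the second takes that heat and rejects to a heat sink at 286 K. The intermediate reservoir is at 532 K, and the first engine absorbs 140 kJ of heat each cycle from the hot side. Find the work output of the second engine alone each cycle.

Heat entering the second stage: Q_m = Q_H·(T_m/T_H) = 140 × 532.00/601.00 = 124 kJ.
Second-stage efficiency η₂ = 1 − T_C/T_m = 1 − 286.00/532.00 = 0.4624, so W₂ = η₂·Q_m = 57.3 kJ.

W₂ ≈ 57.3 kJ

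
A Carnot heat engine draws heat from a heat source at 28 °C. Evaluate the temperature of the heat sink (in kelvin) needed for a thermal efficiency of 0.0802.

T_H = 28 °C → 28 + 273.15 = 301.15 K.
From η = 1 − T_C/T_H, T_C = T_H·(1 − η) = 301.15 × (1 − 0.0802) = 277 K.

T_C ≈ 277 K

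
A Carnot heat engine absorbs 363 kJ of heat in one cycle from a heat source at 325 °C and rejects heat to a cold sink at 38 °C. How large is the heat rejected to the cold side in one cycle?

T_H = 325 °C → 325 + 273.15 = 598.15 K.
T_C = 38 °C → 38 + 273.15 = 311.15 K.
Since the cycle is reversible, η = 1 − T_C/T_H = 1 − 311.15/598.15 = 0.4798.
For a reversible cycle Q_C/Q_H = T_C/T_H, so Q_C = 363 × 311.15/598.15 = 189 kJ.

Q_C ≈ 189 kJ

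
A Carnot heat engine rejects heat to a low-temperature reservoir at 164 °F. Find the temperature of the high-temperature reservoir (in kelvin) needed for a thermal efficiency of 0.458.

T_H ≈ 639 K

T_C = 164 °F → (164 − 32) × 5/9 = 73.33 °C = 346.48 K.
From η = 1 − T_C/T_H, solving for T_H gives T_H = T_C/(1 − η) = 346.48/(1 − 0.458) = 639 K.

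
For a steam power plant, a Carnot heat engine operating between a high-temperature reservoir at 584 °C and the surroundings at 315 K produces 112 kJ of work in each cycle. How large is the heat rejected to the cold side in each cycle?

T_H = 584 °C → 584 + 273.15 = 857.15 K.
The Carnot efficiency is η = 1 − T_C/T_H = 1 − 315.00/857.15 = 0.6325.
Since Q_C/Q_H = T_C/T_H and Q_H = W/η, Q_C = W·T_C/(T_H − T_C) = 112 × 315.00/542.15 = 65.1 kJ.

Q_C ≈ 65.1 kJ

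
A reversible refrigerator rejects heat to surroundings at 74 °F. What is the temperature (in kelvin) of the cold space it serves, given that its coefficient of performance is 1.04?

T_H = 74 °F → (74 − 32) × 5/9 = 23.33 °C = 296.48 K.
COP_R = T_C/(T_H − T_C) ⇒ T_C = T_H·COP_R/(1 + COP_R) = 296.48 × 1.04/(1 + 1.04) = 151 K.

T_C ≈ 151 K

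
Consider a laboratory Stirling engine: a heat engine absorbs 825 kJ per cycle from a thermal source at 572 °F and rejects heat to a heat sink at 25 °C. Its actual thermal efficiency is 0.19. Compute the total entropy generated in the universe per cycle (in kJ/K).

T_H = 572 °F → (572 − 32) × 5/9 = 300.00 °C = 573.15 K.
T_C = 25 °C → 25 + 273.15 = 298.15 K.
W = η·Q_H = 0.19 × 825 = 156.8 kJ, so Q_C = Q_H − W = 668.2 kJ.
Reservoir entropy changes: ΔS_H = −Q_H/T_H = −825/573.15 = -1.439 kJ/K and ΔS_C = +Q_C/T_C = 668.2/298.15 = 2.241 kJ/K.
ΔS_univ = −Q_H/T_H + Q_C/T_C = 0.8019 kJ/K (> 0, since η = 0.19 < η_Carnot = 0.480).

ΔS_univ ≈ 0.8019 kJ/K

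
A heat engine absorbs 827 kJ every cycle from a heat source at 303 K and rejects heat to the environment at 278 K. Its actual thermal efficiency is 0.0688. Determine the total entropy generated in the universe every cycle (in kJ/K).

W = η·Q_H = 0.0688 × 827 = 56.90 kJ, so Q_C = Q_H − W = 770.1 kJ.
Entropy balance on the reservoirs: −Q_H/T_H = -2.729 kJ/K, +Q_C/T_C = 2.770 kJ/K.
ΔS_univ = −Q_H/T_H + Q_C/T_C = 0.0408 kJ/K (> 0, since η = 0.0688 < η_Carnot = 0.083).

ΔS_univ ≈ 0.0408 kJ/K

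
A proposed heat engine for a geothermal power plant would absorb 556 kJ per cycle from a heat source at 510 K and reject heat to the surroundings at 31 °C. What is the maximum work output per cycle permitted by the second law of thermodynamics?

W_max ≈ 224 kJ

T_C = 31 °C → 31 + 273.15 = 304.15 K.
The upper bound on efficiency is η_max = 1 − T_C/T_H = 1 − 304.15/510.00 = 0.4036.
W_max = η_max · Q_H = 0.4036 × 556 = 224 kJ.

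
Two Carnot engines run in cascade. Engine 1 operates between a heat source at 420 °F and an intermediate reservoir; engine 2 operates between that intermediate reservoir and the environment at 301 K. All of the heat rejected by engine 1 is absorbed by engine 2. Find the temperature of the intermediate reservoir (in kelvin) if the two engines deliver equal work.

T_m ≈ 395 K

T_H = 420 °F → (420 − 32) × 5/9 = 215.56 °C = 488.71 K.
For reversible stages Q_m = Q_H·(T_m/T_H). Setting W₁ = Q_H(1 − T_m/T_H) equal to W₂ = Q_m(1 − T_C/T_m) = Q_H·(T_m − T_C)/T_H gives T_H − T_m = T_m − T_C, so T_m = (T_H + T_C)/2 = (488.71 + 301.00)/2 = 395 K.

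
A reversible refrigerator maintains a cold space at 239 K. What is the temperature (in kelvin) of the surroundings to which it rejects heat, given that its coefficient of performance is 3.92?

T_H ≈ 300 K

COP_R = T_C/(T_H − T_C) ⇒ T_H = T_C·(1 + 1/COP_R) = 239.00 × (1 + 1/3.92) = 300 K.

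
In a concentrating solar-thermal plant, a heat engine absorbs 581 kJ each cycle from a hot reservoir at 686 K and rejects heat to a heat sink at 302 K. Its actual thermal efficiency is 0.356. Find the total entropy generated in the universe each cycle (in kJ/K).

ΔS_univ ≈ 0.392 kJ/K

W = η·Q_H = 0.356 × 581 = 206.8 kJ, so Q_C = Q_H − W = 374.2 kJ.
Entropy balance on the reservoirs: −Q_H/T_H = -0.8469 kJ/K, +Q_C/T_C = 1.239 kJ/K.
ΔS_univ = −Q_H/T_H + Q_C/T_C = 0.392 kJ/K (> 0, since η = 0.356 < η_Carnot = 0.560).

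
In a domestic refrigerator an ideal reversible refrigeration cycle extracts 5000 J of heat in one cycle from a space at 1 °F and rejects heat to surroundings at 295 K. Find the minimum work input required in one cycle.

W_in ≈ 763 J

T_C = 1 °F → (1 − 32) × 5/9 = -17.22 °C = 255.93 K.
The reversible coefficient of performance is COP_R = T_C/(T_H − T_C) = 255.93/39.07 = 6.5501.
W = Q_C/COP_R = 5000/6.5501 = 763 J.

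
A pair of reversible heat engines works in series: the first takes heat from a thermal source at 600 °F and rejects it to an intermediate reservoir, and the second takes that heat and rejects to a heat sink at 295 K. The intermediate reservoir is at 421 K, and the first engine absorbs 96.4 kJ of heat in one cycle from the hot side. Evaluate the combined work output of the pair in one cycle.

W_total ≈ 48.09 kJ

T_H = 600 °F → (600 − 32) × 5/9 = 315.56 °C = 588.71 K.
Two reversible stages in series are equivalent to a single Carnot engine between T_H and T_C, so η_total = 1 − T_C/T_H = 1 − 295.00/588.71 = 0.4989.
W_total = η_total · Q_H = 0.4989 × 96.4 = 48.09 kJ.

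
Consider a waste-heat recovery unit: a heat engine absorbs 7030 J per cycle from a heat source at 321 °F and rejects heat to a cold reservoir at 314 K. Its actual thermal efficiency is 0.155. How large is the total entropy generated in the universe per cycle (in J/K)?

T_H = 321 °F → (321 − 32) × 5/9 = 160.56 °C = 433.71 K.
W = η·Q_H = 0.155 × 7030 = 1090 J, so Q_C = Q_H − W = 5940 J.
Reservoir entropy changes: ΔS_H = −Q_H/T_H = −7030/433.71 = -16.21 J/K and ΔS_C = +Q_C/T_C = 5940/314.00 = 18.92 J/K.
ΔS_univ = −Q_H/T_H + Q_C/T_C = 2.709 J/K (> 0, since η = 0.155 < η_Carnot = 0.276).

ΔS_univ ≈ 2.709 J/K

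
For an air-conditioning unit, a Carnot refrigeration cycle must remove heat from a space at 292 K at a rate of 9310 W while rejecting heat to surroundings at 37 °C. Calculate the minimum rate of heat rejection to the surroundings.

T_H = 37 °C → 37 + 273.15 = 310.15 K.
For a reversible cycle Q_H/Q_C = T_H/T_C, so Q_H = Q_C·T_H/T_C = 9310 × 310.15/292.00 = 9890 W.

Q̇_H ≈ 9890 W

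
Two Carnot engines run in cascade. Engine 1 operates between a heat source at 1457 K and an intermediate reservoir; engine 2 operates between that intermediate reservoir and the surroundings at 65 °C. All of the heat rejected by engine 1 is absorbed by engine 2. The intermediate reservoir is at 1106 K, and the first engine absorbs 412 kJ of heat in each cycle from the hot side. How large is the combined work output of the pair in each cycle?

T_C = 65 °C → 65 + 273.15 = 338.15 K.
Two reversible stages in series are equivalent to a single Carnot engine between T_H and T_C, so η_total = 1 − T_C/T_H = 1 − 338.15/1457.00 = 0.7679.
W_total = η_total · Q_H = 0.7679 × 412 = 316 kJ.

W_total ≈ 316 kJ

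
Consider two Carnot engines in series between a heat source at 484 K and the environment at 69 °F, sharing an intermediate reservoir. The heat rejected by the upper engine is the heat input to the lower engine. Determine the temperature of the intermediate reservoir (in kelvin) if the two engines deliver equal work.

T_C = 69 °F → (69 − 32) × 5/9 = 20.56 °C = 293.71 K.
For reversible stages Q_m = Q_H·(T_m/T_H). Setting W₁ = Q_H(1 − T_m/T_H) equal to W₂ = Q_m(1 − T_C/T_m) = Q_H·(T_m − T_C)/T_H gives T_H − T_m = T_m − T_C, so T_m = (T_H + T_C)/2 = (484.00 + 293.71)/2 = 389 K.

T_m ≈ 389 K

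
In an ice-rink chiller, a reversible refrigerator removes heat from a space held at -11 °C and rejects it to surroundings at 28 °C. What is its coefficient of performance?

T_H = 28 °C → 28 + 273.15 = 301.15 K.
T_C = -11 °C → -11 + 273.15 = 262.15 K.
Carnot COP: COP_R = T_C/(T_H − T_C) = 262.15/(301.15 − 262.15) = 6.722.

COP_R ≈ 6.722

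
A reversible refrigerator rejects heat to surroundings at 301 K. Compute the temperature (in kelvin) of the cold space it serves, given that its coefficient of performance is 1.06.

T_C ≈ 155 K

COP_R = T_C/(T_H − T_C) ⇒ T_C = T_H·COP_R/(1 + COP_R) = 301.00 × 1.06/(1 + 1.06) = 155 K.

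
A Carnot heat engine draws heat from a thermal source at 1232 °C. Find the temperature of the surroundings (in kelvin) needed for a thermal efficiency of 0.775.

T_C ≈ 339 K

T_H = 1232 °C → 1232 + 273.15 = 1505.15 K.
From η = 1 − T_C/T_H, T_C = T_H·(1 − η) = 1505.15 × (1 − 0.775) = 339 K.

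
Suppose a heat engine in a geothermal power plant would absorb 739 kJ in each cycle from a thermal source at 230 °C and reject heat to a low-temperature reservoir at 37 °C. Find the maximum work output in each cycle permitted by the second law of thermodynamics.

T_H = 230 °C → 230 + 273.15 = 503.15 K.
T_C = 37 °C → 37 + 273.15 = 310.15 K.
No engine can exceed the Carnot limit: η_max = 1 − T_C/T_H = 1 − 310.15/503.15 = 0.3836.
W_max = η_max · Q_H = 0.3836 × 739 = 283 kJ.

W_max ≈ 283 kJ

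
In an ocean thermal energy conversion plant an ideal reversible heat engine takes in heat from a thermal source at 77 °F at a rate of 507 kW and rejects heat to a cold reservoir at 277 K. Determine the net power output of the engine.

T_H = 77 °F → (77 − 32) × 5/9 = 25.00 °C = 298.15 K.
For a reversible engine, η = 1 − T_C/T_H = 1 − 277.00/298.15 = 0.0709.
W = η·Q_H = 0.0709 × 507 = 36.0 kW.

Ẇ ≈ 36.0 kW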